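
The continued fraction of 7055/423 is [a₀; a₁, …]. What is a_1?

1

7055 = 16·423 + 287   →  a_0 = 16
423 = 1·287 + 136   →  a_1 = 1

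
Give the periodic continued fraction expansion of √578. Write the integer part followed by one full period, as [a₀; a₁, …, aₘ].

[24; 24, 48]

a₀ = ⌊√578⌋ = 24.
With m₀=0, d₀=1 and mₖ₊₁ = dₖaₖ − mₖ, dₖ₊₁ = (n − mₖ₊₁²)/dₖ, aₖ₊₁ = ⌊(a₀+mₖ₊₁)/dₖ₊₁⌋:
  k=1: m=24, d=2, a=24
  k=2: m=24, d=1, a=48
d=1 and a=2a₀=48 at k=2, so the next step gives (m, d) = (24, 2) again — its k=1 value — and the period has length 2.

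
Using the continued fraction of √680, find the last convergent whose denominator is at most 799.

√680 = [26; 13, 52, …] (period length 2).
Convergents:
  p_0/q_0 = 26/1
  p_1/q_1 = 339/13
  p_2/q_2 = 17654/677
  p_3/q_3 = 229841/8814
q_2 = 677 ≤ 799 < 8814 = q_3, so the answer is 17654/677.

17654/677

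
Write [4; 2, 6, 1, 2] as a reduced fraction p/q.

Fold from the inside: start with 2/1.
  1 + 1/2 = 3/2
  6 + 2/3 = 20/3
  2 + 3/20 = 43/20
  4 + 20/43 = 192/43

192/43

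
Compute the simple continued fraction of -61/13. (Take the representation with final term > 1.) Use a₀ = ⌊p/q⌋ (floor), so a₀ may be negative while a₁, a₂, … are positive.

-61 = -5×13 + 4
13 = 3×4 + 1
4 = 4×1 + 0  (stop)
So -61/13 = [-5; 3, 4].

[-5; 3, 4]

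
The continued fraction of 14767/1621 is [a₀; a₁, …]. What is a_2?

14767 = 9·1621 + 178   →  a_0 = 9
1621 = 9·178 + 19   →  a_1 = 9
178 = 9·19 + 7   →  a_2 = 9

9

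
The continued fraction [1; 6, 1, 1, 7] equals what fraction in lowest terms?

Fold from the inside: start with 7/1.
  1 + 1/7 = 8/7
  1 + 7/8 = 15/8
  6 + 8/15 = 98/15
  1 + 15/98 = 113/98

113/98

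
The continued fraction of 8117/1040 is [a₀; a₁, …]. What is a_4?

8117 = 7·1040 + 837   →  a_0 = 7
1040 = 1·837 + 203   →  a_1 = 1
837 = 4·203 + 25   →  a_2 = 4
203 = 8·25 + 3   →  a_3 = 8
25 = 8·3 + 1   →  a_4 = 8

8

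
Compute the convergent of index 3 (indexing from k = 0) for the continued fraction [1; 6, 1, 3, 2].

Using pₖ = aₖpₖ₋₁ + pₖ₋₂, qₖ = aₖqₖ₋₁ + qₖ₋₂ (with p₋₁=1, p₋₂=0, q₋₁=0, q₋₂=1):
  k=0: a=1, p=1, q=1
  k=1: a=6, p=7, q=6
  k=2: a=1, p=8, q=7
  k=3: a=3, p=31, q=27

31/27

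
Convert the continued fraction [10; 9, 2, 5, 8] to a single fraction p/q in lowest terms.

8600/851

Fold from the inside: start with 8/1.
  5 + 1/8 = 41/8
  2 + 8/41 = 90/41
  9 + 41/90 = 851/90
  10 + 90/851 = 8600/851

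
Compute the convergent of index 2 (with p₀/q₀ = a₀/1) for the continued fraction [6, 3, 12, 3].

234/37

Using pₖ = aₖpₖ₋₁ + pₖ₋₂, qₖ = aₖqₖ₋₁ + qₖ₋₂ (with p₋₁=1, p₋₂=0, q₋₁=0, q₋₂=1):
  k=0: a=6, p=6, q=1
  k=1: a=3, p=19, q=3
  k=2: a=12, p=234, q=37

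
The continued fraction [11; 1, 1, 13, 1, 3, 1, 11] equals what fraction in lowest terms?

Fold from the inside: start with 11/1.
  1 + 1/11 = 12/11
  3 + 11/12 = 47/12
  1 + 12/47 = 59/47
  13 + 47/59 = 814/59
  1 + 59/814 = 873/814
  1 + 814/873 = 1687/873
  11 + 873/1687 = 19430/1687

19430/1687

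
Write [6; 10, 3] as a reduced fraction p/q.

189/31

Using pₖ = aₖpₖ₋₁ + pₖ₋₂ and qₖ = aₖqₖ₋₁ + qₖ₋₂:
  k=0: a=6, p=6, q=1
  k=1: a=10, p=61, q=10
  k=2: a=3, p=189, q=31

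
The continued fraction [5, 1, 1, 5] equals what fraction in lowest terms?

61/11

Using pₖ = aₖpₖ₋₁ + pₖ₋₂ and qₖ = aₖqₖ₋₁ + qₖ₋₂:
  k=0: a=5, p=5, q=1
  k=1: a=1, p=6, q=1
  k=2: a=1, p=11, q=2
  k=3: a=5, p=61, q=11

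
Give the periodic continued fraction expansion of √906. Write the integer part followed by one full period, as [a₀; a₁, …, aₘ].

[30; 10, 60]

a₀ = ⌊√906⌋ = 30.
With m₀=0, d₀=1 and mₖ₊₁ = dₖaₖ − mₖ, dₖ₊₁ = (n − mₖ₊₁²)/dₖ, aₖ₊₁ = ⌊(a₀+mₖ₊₁)/dₖ₊₁⌋:
  k=1: m=30, d=6, a=10
  k=2: m=30, d=1, a=60
d=1 and a=2a₀=60 at k=2, so the next step gives (m, d) = (30, 6) again — its k=1 value — and the period has length 2.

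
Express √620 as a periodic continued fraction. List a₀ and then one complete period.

[24; 1, 8, 1, 48]

a₀ = ⌊√620⌋ = 24.
With m₀=0, d₀=1 and mₖ₊₁ = dₖaₖ − mₖ, dₖ₊₁ = (n − mₖ₊₁²)/dₖ, aₖ₊₁ = ⌊(a₀+mₖ₊₁)/dₖ₊₁⌋:
  k=1: m=24, d=44, a=1
  k=2: m=20, d=5, a=8
  k=3: m=20, d=44, a=1
  k=4: m=24, d=1, a=48
d=1 and a=2a₀=48 at k=4, so the next step gives (m, d) = (24, 44) again — its k=1 value — and the period has length 4.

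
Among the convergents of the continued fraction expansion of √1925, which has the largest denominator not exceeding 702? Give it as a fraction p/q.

√1925 = [43; 1, 6, 1, 86, …] (period length 4).
Convergents:
  p_0/q_0 = 43/1
  p_1/q_1 = 44/1
  p_2/q_2 = 307/7
  p_3/q_3 = 351/8
  p_4/q_4 = 30493/695
  p_5/q_5 = 30844/703
q_4 = 695 ≤ 702 < 703 = q_5, so the answer is 30493/695.

30493/695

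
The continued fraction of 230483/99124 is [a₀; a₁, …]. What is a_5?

230483 = 2·99124 + 32235   →  a_0 = 2
99124 = 3·32235 + 2419   →  a_1 = 3
32235 = 13·2419 + 788   →  a_2 = 13
2419 = 3·788 + 55   →  a_3 = 3
788 = 14·55 + 18   →  a_4 = 14
55 = 3·18 + 1   →  a_5 = 3

3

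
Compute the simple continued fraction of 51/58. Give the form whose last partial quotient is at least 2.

[0; 1, 7, 3, 2]

51 = 0*58 + 51
58 = 1*51 + 7
51 = 7*7 + 2
7 = 3*2 + 1
2 = 2*1 + 0  (stop)
So 51/58 = [0; 1, 7, 3, 2].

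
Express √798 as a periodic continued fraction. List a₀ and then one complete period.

a₀ = ⌊√798⌋ = 28.

[28; 4, 56]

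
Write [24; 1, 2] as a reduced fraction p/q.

Using pₖ = aₖpₖ₋₁ + pₖ₋₂ and qₖ = aₖqₖ₋₁ + qₖ₋₂:
  k=0: a=24, p=24, q=1
  k=1: a=1, p=25, q=1
  k=2: a=2, p=74, q=3

74/3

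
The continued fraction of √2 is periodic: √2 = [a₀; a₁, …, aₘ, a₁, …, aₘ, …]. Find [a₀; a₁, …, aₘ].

[1; 2]

a₀ = ⌊√2⌋ = 1.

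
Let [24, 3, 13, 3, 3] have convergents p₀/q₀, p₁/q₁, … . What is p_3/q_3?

Using pₖ = aₖpₖ₋₁ + pₖ₋₂, qₖ = aₖqₖ₋₁ + qₖ₋₂ (with p₋₁=1, p₋₂=0, q₋₁=0, q₋₂=1):
  k=0: a=24, p=24, q=1
  k=1: a=3, p=73, q=3
  k=2: a=13, p=973, q=40
  k=3: a=3, p=2992, q=123

2992/123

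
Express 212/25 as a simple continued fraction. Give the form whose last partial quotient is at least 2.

[8; 2, 12]

212 = 8·25 + 12
25 = 2·12 + 1
12 = 12·1 + 0  (stop)
So 212/25 = [8; 2, 12].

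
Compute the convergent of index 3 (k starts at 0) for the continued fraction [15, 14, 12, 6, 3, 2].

Using pₖ = aₖpₖ₋₁ + pₖ₋₂, qₖ = aₖqₖ₋₁ + qₖ₋₂ (with p₋₁=1, p₋₂=0, q₋₁=0, q₋₂=1):
  k=0: a=15, p=15, q=1
  k=1: a=14, p=211, q=14
  k=2: a=12, p=2547, q=169
  k=3: a=6, p=15493, q=1028

15493/1028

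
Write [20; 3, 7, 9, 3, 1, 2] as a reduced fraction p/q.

46265/2277

Fold from the inside: start with 2/1.
  1 + 1/2 = 3/2
  3 + 2/3 = 11/3
  9 + 3/11 = 102/11
  7 + 11/102 = 725/102
  3 + 102/725 = 2277/725
  20 + 725/2277 = 46265/2277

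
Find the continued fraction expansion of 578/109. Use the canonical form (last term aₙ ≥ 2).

[5; 3, 3, 3, 3]

578 = 5*109 + 33
109 = 3*33 + 10
33 = 3*10 + 3
10 = 3*3 + 1
3 = 3*1 + 0  (stop)
So 578/109 = [5; 3, 3, 3, 3].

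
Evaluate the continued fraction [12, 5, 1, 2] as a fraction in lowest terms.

Fold from the inside: start with 2/1.
  1 + 1/2 = 3/2
  5 + 2/3 = 17/3
  12 + 3/17 = 207/17

207/17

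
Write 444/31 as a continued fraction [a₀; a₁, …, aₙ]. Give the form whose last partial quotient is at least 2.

444 = 14·31 + 10
31 = 3·10 + 1
10 = 10·1 + 0  (stop)
So 444/31 = [14; 3, 10].

[14; 3, 10]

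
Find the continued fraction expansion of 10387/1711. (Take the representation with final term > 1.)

[6; 14, 7, 8, 2]

10387 = 6×1711 + 121
1711 = 14×121 + 17
121 = 7×17 + 2
17 = 8×2 + 1
2 = 2×1 + 0  (stop)
So 10387/1711 = [6; 14, 7, 8, 2].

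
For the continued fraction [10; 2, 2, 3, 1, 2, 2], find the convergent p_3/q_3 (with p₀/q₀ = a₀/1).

Using pₖ = aₖpₖ₋₁ + pₖ₋₂, qₖ = aₖqₖ₋₁ + qₖ₋₂ (with p₋₁=1, p₋₂=0, q₋₁=0, q₋₂=1):
  k=0: a=10, p=10, q=1
  k=1: a=2, p=21, q=2
  k=2: a=2, p=52, q=5
  k=3: a=3, p=177, q=17

177/17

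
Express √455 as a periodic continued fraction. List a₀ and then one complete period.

[21; 3, 42]

a₀ = ⌊√455⌋ = 21.
With m₀=0, d₀=1 and mₖ₊₁ = dₖaₖ − mₖ, dₖ₊₁ = (n − mₖ₊₁²)/dₖ, aₖ₊₁ = ⌊(a₀+mₖ₊₁)/dₖ₊₁⌋:
  k=1: m=21, d=14, a=3
  k=2: m=21, d=1, a=42
d=1 and a=2a₀=42 at k=2, so the next step gives (m, d) = (21, 14) again — its k=1 value — and the period has length 2.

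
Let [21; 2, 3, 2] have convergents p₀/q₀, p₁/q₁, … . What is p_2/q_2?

150/7

Using pₖ = aₖpₖ₋₁ + pₖ₋₂, qₖ = aₖqₖ₋₁ + qₖ₋₂ (with p₋₁=1, p₋₂=0, q₋₁=0, q₋₂=1):
  k=0: a=21, p=21, q=1
  k=1: a=2, p=43, q=2
  k=2: a=3, p=150, q=7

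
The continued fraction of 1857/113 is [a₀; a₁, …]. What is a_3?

3

1857 = 16·113 + 49   →  a_0 = 16
113 = 2·49 + 15   →  a_1 = 2
49 = 3·15 + 4   →  a_2 = 3
15 = 3·4 + 3   →  a_3 = 3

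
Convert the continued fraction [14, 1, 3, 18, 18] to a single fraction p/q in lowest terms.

Fold from the inside: start with 18/1.
  18 + 1/18 = 325/18
  3 + 18/325 = 993/325
  1 + 325/993 = 1318/993
  14 + 993/1318 = 19445/1318

19445/1318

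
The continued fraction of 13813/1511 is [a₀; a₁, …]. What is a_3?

2

13813 = 9·1511 + 214   →  a_0 = 9
1511 = 7·214 + 13   →  a_1 = 7
214 = 16·13 + 6   →  a_2 = 16
13 = 2·6 + 1   →  a_3 = 2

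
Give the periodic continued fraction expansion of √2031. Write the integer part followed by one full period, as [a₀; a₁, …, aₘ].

[45; 15, 90]

a₀ = ⌊√2031⌋ = 45.
With m₀=0, d₀=1 and mₖ₊₁ = dₖaₖ − mₖ, dₖ₊₁ = (n − mₖ₊₁²)/dₖ, aₖ₊₁ = ⌊(a₀+mₖ₊₁)/dₖ₊₁⌋:
  k=1: m=45, d=6, a=15
  k=2: m=45, d=1, a=90
d=1 and a=2a₀=90 at k=2, so the next step gives (m, d) = (45, 6) again — its k=1 value — and the period has length 2.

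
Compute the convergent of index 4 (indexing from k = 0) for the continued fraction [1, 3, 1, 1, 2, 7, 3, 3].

Using pₖ = aₖpₖ₋₁ + pₖ₋₂, qₖ = aₖqₖ₋₁ + qₖ₋₂ (with p₋₁=1, p₋₂=0, q₋₁=0, q₋₂=1):
  k=0: a=1, p=1, q=1
  k=1: a=3, p=4, q=3
  k=2: a=1, p=5, q=4
  k=3: a=1, p=9, q=7
  k=4: a=2, p=23, q=18

23/18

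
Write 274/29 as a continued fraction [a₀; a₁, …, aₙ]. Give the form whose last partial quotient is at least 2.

[9; 2, 4, 3]

274 = 9×29 + 13
29 = 2×13 + 3
13 = 4×3 + 1
3 = 3×1 + 0  (stop)
So 274/29 = [9; 2, 4, 3].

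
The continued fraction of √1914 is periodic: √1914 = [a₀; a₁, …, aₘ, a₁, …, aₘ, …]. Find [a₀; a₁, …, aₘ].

a₀ = ⌊√1914⌋ = 43.

[43; 1, 2, 1, 86]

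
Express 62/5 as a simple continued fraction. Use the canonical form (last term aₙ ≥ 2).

[12; 2, 2]

62 = 12*5 + 2
5 = 2*2 + 1
2 = 2*1 + 0  (stop)
So 62/5 = [12; 2, 2].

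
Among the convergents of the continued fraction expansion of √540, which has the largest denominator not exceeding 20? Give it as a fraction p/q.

395/17

√540 = [23; 4, 4, 1, 10, 1, 4, 4, 46, …] (period length 8).
Convergents:
  p_0/q_0 = 23/1
  p_1/q_1 = 93/4
  p_2/q_2 = 395/17
  p_3/q_3 = 488/21
q_2 = 17 ≤ 20 < 21 = q_3, so the answer is 395/17.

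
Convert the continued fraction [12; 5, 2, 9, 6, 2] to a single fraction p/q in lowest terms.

16739/1374

Using pₖ = aₖpₖ₋₁ + pₖ₋₂ and qₖ = aₖqₖ₋₁ + qₖ₋₂:
  k=0: a=12, p=12, q=1
  k=1: a=5, p=61, q=5
  k=2: a=2, p=134, q=11
  k=3: a=9, p=1267, q=104
  k=4: a=6, p=7736, q=635
  k=5: a=2, p=16739, q=1374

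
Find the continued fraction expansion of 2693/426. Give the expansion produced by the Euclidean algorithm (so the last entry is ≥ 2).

[6; 3, 9, 7, 2]

2693 = 6×426 + 137
426 = 3×137 + 15
137 = 9×15 + 2
15 = 7×2 + 1
2 = 2×1 + 0  (stop)
So 2693/426 = [6; 3, 9, 7, 2].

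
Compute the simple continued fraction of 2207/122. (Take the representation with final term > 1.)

[18; 11, 11]

2207 = 18*122 + 11
122 = 11*11 + 1
11 = 11*1 + 0  (stop)
So 2207/122 = [18; 11, 11].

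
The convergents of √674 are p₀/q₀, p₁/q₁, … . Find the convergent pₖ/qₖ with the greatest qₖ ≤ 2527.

35074/1351

√674 = [25; 1, 24, 1, 50, …] (period length 4).
Convergents:
  p_0/q_0 = 25/1
  p_1/q_1 = 26/1
  p_2/q_2 = 649/25
  p_3/q_3 = 675/26
  p_4/q_4 = 34399/1325
  p_5/q_5 = 35074/1351
  p_6/q_6 = 876175/33749
q_5 = 1351 ≤ 2527 < 33749 = q_6, so the answer is 35074/1351.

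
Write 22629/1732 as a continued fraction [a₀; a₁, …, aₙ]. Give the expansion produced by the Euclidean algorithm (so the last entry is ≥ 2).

22629 = 13·1732 + 113
1732 = 15·113 + 37
113 = 3·37 + 2
37 = 18·2 + 1
2 = 2·1 + 0  (stop)
So 22629/1732 = [13; 15, 3, 18, 2].

[13; 15, 3, 18, 2]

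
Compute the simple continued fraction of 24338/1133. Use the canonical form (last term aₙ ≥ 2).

24338 = 21×1133 + 545
1133 = 2×545 + 43
545 = 12×43 + 29
43 = 1×29 + 14
29 = 2×14 + 1
14 = 14×1 + 0  (stop)
So 24338/1133 = [21; 2, 12, 1, 2, 14].

[21; 2, 12, 1, 2, 14]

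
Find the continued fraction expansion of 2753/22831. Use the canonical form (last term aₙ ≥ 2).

2753 = 0·22831 + 2753
22831 = 8·2753 + 807
2753 = 3·807 + 332
807 = 2·332 + 143
332 = 2·143 + 46
143 = 3·46 + 5
46 = 9·5 + 1
5 = 5·1 + 0  (stop)
So 2753/22831 = [0; 8, 3, 2, 2, 3, 9, 5].

[0; 8, 3, 2, 2, 3, 9, 5]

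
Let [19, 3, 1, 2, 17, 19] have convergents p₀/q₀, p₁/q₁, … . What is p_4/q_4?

3681/191

Using pₖ = aₖpₖ₋₁ + pₖ₋₂, qₖ = aₖqₖ₋₁ + qₖ₋₂ (with p₋₁=1, p₋₂=0, q₋₁=0, q₋₂=1):
  k=0: a=19, p=19, q=1
  k=1: a=3, p=58, q=3
  k=2: a=1, p=77, q=4
  k=3: a=2, p=212, q=11
  k=4: a=17, p=3681, q=191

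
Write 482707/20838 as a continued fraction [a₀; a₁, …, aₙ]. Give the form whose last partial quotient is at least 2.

[23; 6, 14, 3, 3, 2, 10]

482707 = 23×20838 + 3433
20838 = 6×3433 + 240
3433 = 14×240 + 73
240 = 3×73 + 21
73 = 3×21 + 10
21 = 2×10 + 1
10 = 10×1 + 0  (stop)
So 482707/20838 = [23; 6, 14, 3, 3, 2, 10].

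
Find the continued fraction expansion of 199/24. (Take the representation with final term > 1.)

199 = 8×24 + 7
24 = 3×7 + 3
7 = 2×3 + 1
3 = 3×1 + 0  (stop)
So 199/24 = [8; 3, 2, 3].

[8; 3, 2, 3]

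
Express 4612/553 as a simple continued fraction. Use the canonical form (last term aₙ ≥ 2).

4612 = 8*553 + 188
553 = 2*188 + 177
188 = 1*177 + 11
177 = 16*11 + 1
11 = 11*1 + 0  (stop)
So 4612/553 = [8; 2, 1, 16, 11].

[8; 2, 1, 16, 11]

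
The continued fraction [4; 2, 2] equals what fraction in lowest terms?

22/5

Fold from the inside: start with 2/1.
  2 + 1/2 = 5/2
  4 + 2/5 = 22/5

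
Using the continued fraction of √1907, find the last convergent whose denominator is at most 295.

11485/263

√1907 = [43; 1, 2, 43, 2, 1, 86, …] (period length 6).
Convergents:
  p_0/q_0 = 43/1
  p_1/q_1 = 44/1
  p_2/q_2 = 131/3
  p_3/q_3 = 5677/130
  p_4/q_4 = 11485/263
  p_5/q_5 = 17162/393
q_4 = 263 ≤ 295 < 393 = q_5, so the answer is 11485/263.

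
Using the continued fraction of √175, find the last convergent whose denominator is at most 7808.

√175 = [13; 4, 2, 1, 2, 4, 26, …] (period length 6).
Convergents:
  p_0/q_0 = 13/1
  p_1/q_1 = 53/4
  p_2/q_2 = 119/9
  p_3/q_3 = 172/13
  p_4/q_4 = 463/35
  p_5/q_5 = 2024/153
  p_6/q_6 = 53087/4013
  p_7/q_7 = 214372/16205
q_6 = 4013 ≤ 7808 < 16205 = q_7, so the answer is 53087/4013.

53087/4013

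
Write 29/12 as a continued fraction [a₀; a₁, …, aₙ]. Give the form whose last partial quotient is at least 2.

29 = 2·12 + 5
12 = 2·5 + 2
5 = 2·2 + 1
2 = 2·1 + 0  (stop)
So 29/12 = [2; 2, 2, 2].

[2; 2, 2, 2]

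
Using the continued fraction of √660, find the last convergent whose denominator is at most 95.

√660 = [25; 1, 2, 4, 2, 1, 50, …] (period length 6).
Convergents:
  p_0/q_0 = 25/1
  p_1/q_1 = 26/1
  p_2/q_2 = 77/3
  p_3/q_3 = 334/13
  p_4/q_4 = 745/29
  p_5/q_5 = 1079/42
  p_6/q_6 = 54695/2129
q_5 = 42 ≤ 95 < 2129 = q_6, so the answer is 1079/42.

1079/42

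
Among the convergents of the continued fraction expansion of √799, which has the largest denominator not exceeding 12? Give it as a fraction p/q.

√799 = [28; 3, 1, 3, 56, …] (period length 4).
Convergents:
  p_0/q_0 = 28/1
  p_1/q_1 = 85/3
  p_2/q_2 = 113/4
  p_3/q_3 = 424/15
q_2 = 4 ≤ 12 < 15 = q_3, so the answer is 113/4.

113/4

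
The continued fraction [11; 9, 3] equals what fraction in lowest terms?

311/28

Using pₖ = aₖpₖ₋₁ + pₖ₋₂ and qₖ = aₖqₖ₋₁ + qₖ₋₂:
  k=0: a=11, p=11, q=1
  k=1: a=9, p=100, q=9
  k=2: a=3, p=311, q=28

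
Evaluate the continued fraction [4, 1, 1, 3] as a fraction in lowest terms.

32/7

Fold from the inside: start with 3/1.
  1 + 1/3 = 4/3
  1 + 3/4 = 7/4
  4 + 4/7 = 32/7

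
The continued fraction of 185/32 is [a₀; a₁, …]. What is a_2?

3

185 = 5·32 + 25   →  a_0 = 5
32 = 1·25 + 7   →  a_1 = 1
25 = 3·7 + 4   →  a_2 = 3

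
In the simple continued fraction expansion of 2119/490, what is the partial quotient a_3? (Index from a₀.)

2119 = 4·490 + 159   →  a_0 = 4
490 = 3·159 + 13   →  a_1 = 3
159 = 12·13 + 3   →  a_2 = 12
13 = 4·3 + 1   →  a_3 = 4

4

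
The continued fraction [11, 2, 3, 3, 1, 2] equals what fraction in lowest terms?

949/83

Fold from the inside: start with 2/1.
  1 + 1/2 = 3/2
  3 + 2/3 = 11/3
  3 + 3/11 = 36/11
  2 + 11/36 = 83/36
  11 + 36/83 = 949/83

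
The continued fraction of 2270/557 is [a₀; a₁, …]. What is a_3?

2270 = 4·557 + 42   →  a_0 = 4
557 = 13·42 + 11   →  a_1 = 13
42 = 3·11 + 9   →  a_2 = 3
11 = 1·9 + 2   →  a_3 = 1

1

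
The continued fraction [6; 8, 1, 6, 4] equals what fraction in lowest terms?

1571/257

Fold from the inside: start with 4/1.
  6 + 1/4 = 25/4
  1 + 4/25 = 29/25
  8 + 25/29 = 257/29
  6 + 29/257 = 1571/257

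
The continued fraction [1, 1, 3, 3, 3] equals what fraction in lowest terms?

Using pₖ = aₖpₖ₋₁ + pₖ₋₂ and qₖ = aₖqₖ₋₁ + qₖ₋₂:
  k=0: a=1, p=1, q=1
  k=1: a=1, p=2, q=1
  k=2: a=3, p=7, q=4
  k=3: a=3, p=23, q=13
  k=4: a=3, p=76, q=43

76/43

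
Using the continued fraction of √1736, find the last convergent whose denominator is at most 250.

10333/248

√1736 = [41; 1, 1, 1, 82, …] (period length 4).
Convergents:
  p_0/q_0 = 41/1
  p_1/q_1 = 42/1
  p_2/q_2 = 83/2
  p_3/q_3 = 125/3
  p_4/q_4 = 10333/248
  p_5/q_5 = 10458/251
q_4 = 248 ≤ 250 < 251 = q_5, so the answer is 10333/248.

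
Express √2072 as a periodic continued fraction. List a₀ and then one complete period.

[45; 1, 1, 12, 1, 1, 90]

a₀ = ⌊√2072⌋ = 45.
With m₀=0, d₀=1 and mₖ₊₁ = dₖaₖ − mₖ, dₖ₊₁ = (n − mₖ₊₁²)/dₖ, aₖ₊₁ = ⌊(a₀+mₖ₊₁)/dₖ₊₁⌋:
  k=1: m=45, d=47, a=1
  k=2: m=2, d=44, a=1
  k=3: m=42, d=7, a=12
  k=4: m=42, d=44, a=1
  k=5: m=2, d=47, a=1
  k=6: m=45, d=1, a=90
d=1 and a=2a₀=90 at k=6, so the next step gives (m, d) = (45, 47) again — its k=1 value — and the period has length 6.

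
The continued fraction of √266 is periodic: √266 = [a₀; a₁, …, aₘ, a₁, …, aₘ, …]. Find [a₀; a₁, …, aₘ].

[16; 3, 4, 3, 32]

a₀ = ⌊√266⌋ = 16.
With m₀=0, d₀=1 and mₖ₊₁ = dₖaₖ − mₖ, dₖ₊₁ = (n − mₖ₊₁²)/dₖ, aₖ₊₁ = ⌊(a₀+mₖ₊₁)/dₖ₊₁⌋:
  k=1: m=16, d=10, a=3
  k=2: m=14, d=7, a=4
  k=3: m=14, d=10, a=3
  k=4: m=16, d=1, a=32
d=1 and a=2a₀=32 at k=4, so the next step gives (m, d) = (16, 10) again — its k=1 value — and the period has length 4.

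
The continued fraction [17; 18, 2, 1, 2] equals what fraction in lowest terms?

Using pₖ = aₖpₖ₋₁ + pₖ₋₂ and qₖ = aₖqₖ₋₁ + qₖ₋₂:
  k=0: a=17, p=17, q=1
  k=1: a=18, p=307, q=18
  k=2: a=2, p=631, q=37
  k=3: a=1, p=938, q=55
  k=4: a=2, p=2507, q=147

2507/147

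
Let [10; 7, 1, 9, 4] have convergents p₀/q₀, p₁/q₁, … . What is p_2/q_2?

Using pₖ = aₖpₖ₋₁ + pₖ₋₂, qₖ = aₖqₖ₋₁ + qₖ₋₂ (with p₋₁=1, p₋₂=0, q₋₁=0, q₋₂=1):
  k=0: a=10, p=10, q=1
  k=1: a=7, p=71, q=7
  k=2: a=1, p=81, q=8

81/8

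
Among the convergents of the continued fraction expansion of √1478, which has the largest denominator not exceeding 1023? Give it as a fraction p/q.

√1478 = [38; 2, 4, 38, 4, 2, 76, …] (period length 6).
Convergents:
  p_0/q_0 = 38/1
  p_1/q_1 = 77/2
  p_2/q_2 = 346/9
  p_3/q_3 = 13225/344
  p_4/q_4 = 53246/1385
q_3 = 344 ≤ 1023 < 1385 = q_4, so the answer is 13225/344.

13225/344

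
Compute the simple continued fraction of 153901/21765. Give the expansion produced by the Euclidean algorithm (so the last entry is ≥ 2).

153901 = 7×21765 + 1546
21765 = 14×1546 + 121
1546 = 12×121 + 94
121 = 1×94 + 27
94 = 3×27 + 13
27 = 2×13 + 1
13 = 13×1 + 0  (stop)
So 153901/21765 = [7; 14, 12, 1, 3, 2, 13].

[7; 14, 12, 1, 3, 2, 13]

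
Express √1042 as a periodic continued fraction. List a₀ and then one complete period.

[32; 3, 1, 1, 3, 64]

a₀ = ⌊√1042⌋ = 32.
With m₀=0, d₀=1 and mₖ₊₁ = dₖaₖ − mₖ, dₖ₊₁ = (n − mₖ₊₁²)/dₖ, aₖ₊₁ = ⌊(a₀+mₖ₊₁)/dₖ₊₁⌋:
  k=1: m=32, d=18, a=3
  k=2: m=22, d=31, a=1
  k=3: m=9, d=31, a=1
  k=4: m=22, d=18, a=3
  k=5: m=32, d=1, a=64
d=1 and a=2a₀=64 at k=5, so the next step gives (m, d) = (32, 18) again — its k=1 value — and the period has length 5.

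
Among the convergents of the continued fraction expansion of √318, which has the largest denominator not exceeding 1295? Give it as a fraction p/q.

22897/1284

√318 = [17; 1, 4, 1, 34, …] (period length 4).
Convergents:
  p_0/q_0 = 17/1
  p_1/q_1 = 18/1
  p_2/q_2 = 89/5
  p_3/q_3 = 107/6
  p_4/q_4 = 3727/209
  p_5/q_5 = 3834/215
  p_6/q_6 = 19063/1069
  p_7/q_7 = 22897/1284
  p_8/q_8 = 797561/44725
q_7 = 1284 ≤ 1295 < 44725 = q_8, so the answer is 22897/1284.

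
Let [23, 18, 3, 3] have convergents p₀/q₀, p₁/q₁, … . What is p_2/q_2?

Using pₖ = aₖpₖ₋₁ + pₖ₋₂, qₖ = aₖqₖ₋₁ + qₖ₋₂ (with p₋₁=1, p₋₂=0, q₋₁=0, q₋₂=1):
  k=0: a=23, p=23, q=1
  k=1: a=18, p=415, q=18
  k=2: a=3, p=1268, q=55

1268/55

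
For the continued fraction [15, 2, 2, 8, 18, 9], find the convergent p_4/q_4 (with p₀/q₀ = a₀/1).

Using pₖ = aₖpₖ₋₁ + pₖ₋₂, qₖ = aₖqₖ₋₁ + qₖ₋₂ (with p₋₁=1, p₋₂=0, q₋₁=0, q₋₂=1):
  k=0: a=15, p=15, q=1
  k=1: a=2, p=31, q=2
  k=2: a=2, p=77, q=5
  k=3: a=8, p=647, q=42
  k=4: a=18, p=11723, q=761

11723/761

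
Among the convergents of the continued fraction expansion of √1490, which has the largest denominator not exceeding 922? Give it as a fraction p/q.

29761/771

√1490 = [38; 1, 1, 1, 1, 76, …] (period length 5).
Convergents:
  p_0/q_0 = 38/1
  p_1/q_1 = 39/1
  p_2/q_2 = 77/2
  p_3/q_3 = 116/3
  p_4/q_4 = 193/5
  p_5/q_5 = 14784/383
  p_6/q_6 = 14977/388
  p_7/q_7 = 29761/771
  p_8/q_8 = 44738/1159
q_7 = 771 ≤ 922 < 1159 = q_8, so the answer is 29761/771.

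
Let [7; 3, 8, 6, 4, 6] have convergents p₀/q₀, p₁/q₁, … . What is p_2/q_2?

183/25

Using pₖ = aₖpₖ₋₁ + pₖ₋₂, qₖ = aₖqₖ₋₁ + qₖ₋₂ (with p₋₁=1, p₋₂=0, q₋₁=0, q₋₂=1):
  k=0: a=7, p=7, q=1
  k=1: a=3, p=22, q=3
  k=2: a=8, p=183, q=25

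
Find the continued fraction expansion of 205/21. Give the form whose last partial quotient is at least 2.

[9; 1, 3, 5]

205 = 9*21 + 16
21 = 1*16 + 5
16 = 3*5 + 1
5 = 5*1 + 0  (stop)
So 205/21 = [9; 1, 3, 5].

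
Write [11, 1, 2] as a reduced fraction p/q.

Fold from the inside: start with 2/1.
  1 + 1/2 = 3/2
  11 + 2/3 = 35/3

35/3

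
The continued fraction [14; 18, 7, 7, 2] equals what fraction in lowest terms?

27281/1941

Using pₖ = aₖpₖ₋₁ + pₖ₋₂ and qₖ = aₖqₖ₋₁ + qₖ₋₂:
  k=0: a=14, p=14, q=1
  k=1: a=18, p=253, q=18
  k=2: a=7, p=1785, q=127
  k=3: a=7, p=12748, q=907
  k=4: a=2, p=27281, q=1941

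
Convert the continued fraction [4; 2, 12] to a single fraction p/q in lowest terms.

Using pₖ = aₖpₖ₋₁ + pₖ₋₂ and qₖ = aₖqₖ₋₁ + qₖ₋₂:
  k=0: a=4, p=4, q=1
  k=1: a=2, p=9, q=2
  k=2: a=12, p=112, q=25

112/25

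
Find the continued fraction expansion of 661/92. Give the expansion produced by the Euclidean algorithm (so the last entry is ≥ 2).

[7; 5, 2, 2, 3]

661 = 7·92 + 17
92 = 5·17 + 7
17 = 2·7 + 3
7 = 2·3 + 1
3 = 3·1 + 0  (stop)
So 661/92 = [7; 5, 2, 2, 3].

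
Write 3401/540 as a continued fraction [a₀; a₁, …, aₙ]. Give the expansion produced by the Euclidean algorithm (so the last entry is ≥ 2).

[6; 3, 2, 1, 4, 1, 2, 3]

3401 = 6*540 + 161
540 = 3*161 + 57
161 = 2*57 + 47
57 = 1*47 + 10
47 = 4*10 + 7
10 = 1*7 + 3
7 = 2*3 + 1
3 = 3*1 + 0  (stop)
So 3401/540 = [6; 3, 2, 1, 4, 1, 2, 3].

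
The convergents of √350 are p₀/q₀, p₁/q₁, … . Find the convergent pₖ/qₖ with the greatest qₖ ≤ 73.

449/24

√350 = [18; 1, 2, 2, 2, 1, 36, …] (period length 6).
Convergents:
  p_0/q_0 = 18/1
  p_1/q_1 = 19/1
  p_2/q_2 = 56/3
  p_3/q_3 = 131/7
  p_4/q_4 = 318/17
  p_5/q_5 = 449/24
  p_6/q_6 = 16482/881
q_5 = 24 ≤ 73 < 881 = q_6, so the answer is 449/24.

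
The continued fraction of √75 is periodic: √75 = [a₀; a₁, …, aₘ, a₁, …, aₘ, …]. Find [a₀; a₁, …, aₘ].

a₀ = ⌊√75⌋ = 8.
With m₀=0, d₀=1 and mₖ₊₁ = dₖaₖ − mₖ, dₖ₊₁ = (n − mₖ₊₁²)/dₖ, aₖ₊₁ = ⌊(a₀+mₖ₊₁)/dₖ₊₁⌋:
  k=1: m=8, d=11, a=1
  k=2: m=3, d=6, a=1
  k=3: m=3, d=11, a=1
  k=4: m=8, d=1, a=16
d=1 and a=2a₀=16 at k=4, so the next step gives (m, d) = (8, 11) again — its k=1 value — and the period has length 4.

[8; 1, 1, 1, 16]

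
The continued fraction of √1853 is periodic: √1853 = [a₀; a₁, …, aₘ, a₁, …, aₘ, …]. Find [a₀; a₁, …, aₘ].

a₀ = ⌊√1853⌋ = 43.

[43; 21, 1, 1, 21, 86]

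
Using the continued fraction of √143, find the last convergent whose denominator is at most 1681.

√143 = [11; 1, 22, …] (period length 2).
Convergents:
  p_0/q_0 = 11/1
  p_1/q_1 = 12/1
  p_2/q_2 = 275/23
  p_3/q_3 = 287/24
  p_4/q_4 = 6589/551
  p_5/q_5 = 6876/575
  p_6/q_6 = 157861/13201
q_5 = 575 ≤ 1681 < 13201 = q_6, so the answer is 6876/575.

6876/575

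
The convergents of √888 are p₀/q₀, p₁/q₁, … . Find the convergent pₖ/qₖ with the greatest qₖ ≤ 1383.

√888 = [29; 1, 3, 1, 58, …] (period length 4).
Convergents:
  p_0/q_0 = 29/1
  p_1/q_1 = 30/1
  p_2/q_2 = 119/4
  p_3/q_3 = 149/5
  p_4/q_4 = 8761/294
  p_5/q_5 = 8910/299
  p_6/q_6 = 35491/1191
  p_7/q_7 = 44401/1490
q_6 = 1191 ≤ 1383 < 1490 = q_7, so the answer is 35491/1191.

35491/1191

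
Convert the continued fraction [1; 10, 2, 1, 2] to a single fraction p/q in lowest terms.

91/83

Using pₖ = aₖpₖ₋₁ + pₖ₋₂ and qₖ = aₖqₖ₋₁ + qₖ₋₂:
  k=0: a=1, p=1, q=1
  k=1: a=10, p=11, q=10
  k=2: a=2, p=23, q=21
  k=3: a=1, p=34, q=31
  k=4: a=2, p=91, q=83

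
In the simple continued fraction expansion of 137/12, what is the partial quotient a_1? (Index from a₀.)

137 = 11·12 + 5   →  a_0 = 11
12 = 2·5 + 2   →  a_1 = 2

2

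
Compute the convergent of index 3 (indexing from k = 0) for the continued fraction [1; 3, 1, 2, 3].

14/11

Using pₖ = aₖpₖ₋₁ + pₖ₋₂, qₖ = aₖqₖ₋₁ + qₖ₋₂ (with p₋₁=1, p₋₂=0, q₋₁=0, q₋₂=1):
  k=0: a=1, p=1, q=1
  k=1: a=3, p=4, q=3
  k=2: a=1, p=5, q=4
  k=3: a=2, p=14, q=11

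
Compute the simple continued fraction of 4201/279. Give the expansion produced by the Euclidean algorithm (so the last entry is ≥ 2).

[15; 17, 2, 3, 2]

4201 = 15×279 + 16
279 = 17×16 + 7
16 = 2×7 + 2
7 = 3×2 + 1
2 = 2×1 + 0  (stop)
So 4201/279 = [15; 17, 2, 3, 2].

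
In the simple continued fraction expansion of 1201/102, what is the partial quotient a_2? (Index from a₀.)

1201 = 11·102 + 79   →  a_0 = 11
102 = 1·79 + 23   →  a_1 = 1
79 = 3·23 + 10   →  a_2 = 3

3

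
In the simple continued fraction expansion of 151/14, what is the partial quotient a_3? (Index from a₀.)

1

151 = 10·14 + 11   →  a_0 = 10
14 = 1·11 + 3   →  a_1 = 1
11 = 3·3 + 2   →  a_2 = 3
3 = 1·2 + 1   →  a_3 = 1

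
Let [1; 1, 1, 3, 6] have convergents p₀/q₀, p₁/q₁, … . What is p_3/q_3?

11/7

Using pₖ = aₖpₖ₋₁ + pₖ₋₂, qₖ = aₖqₖ₋₁ + qₖ₋₂ (with p₋₁=1, p₋₂=0, q₋₁=0, q₋₂=1):
  k=0: a=1, p=1, q=1
  k=1: a=1, p=2, q=1
  k=2: a=1, p=3, q=2
  k=3: a=3, p=11, q=7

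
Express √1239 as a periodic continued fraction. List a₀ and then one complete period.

[35; 5, 70]

a₀ = ⌊√1239⌋ = 35.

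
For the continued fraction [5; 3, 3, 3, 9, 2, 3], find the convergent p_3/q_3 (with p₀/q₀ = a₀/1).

175/33

Using pₖ = aₖpₖ₋₁ + pₖ₋₂, qₖ = aₖqₖ₋₁ + qₖ₋₂ (with p₋₁=1, p₋₂=0, q₋₁=0, q₋₂=1):
  k=0: a=5, p=5, q=1
  k=1: a=3, p=16, q=3
  k=2: a=3, p=53, q=10
  k=3: a=3, p=175, q=33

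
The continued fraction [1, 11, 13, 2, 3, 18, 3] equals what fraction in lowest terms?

63403/58152

Using pₖ = aₖpₖ₋₁ + pₖ₋₂ and qₖ = aₖqₖ₋₁ + qₖ₋₂:
  k=0: a=1, p=1, q=1
  k=1: a=11, p=12, q=11
  k=2: a=13, p=157, q=144
  k=3: a=2, p=326, q=299
  k=4: a=3, p=1135, q=1041
  k=5: a=18, p=20756, q=19037
  k=6: a=3, p=63403, q=58152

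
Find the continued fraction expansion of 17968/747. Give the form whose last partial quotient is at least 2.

17968 = 24·747 + 40
747 = 18·40 + 27
40 = 1·27 + 13
27 = 2·13 + 1
13 = 13·1 + 0  (stop)
So 17968/747 = [24; 18, 1, 2, 13].

[24; 18, 1, 2, 13]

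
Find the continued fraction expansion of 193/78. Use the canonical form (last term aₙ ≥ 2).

193 = 2·78 + 37
78 = 2·37 + 4
37 = 9·4 + 1
4 = 4·1 + 0  (stop)
So 193/78 = [2; 2, 9, 4].

[2; 2, 9, 4]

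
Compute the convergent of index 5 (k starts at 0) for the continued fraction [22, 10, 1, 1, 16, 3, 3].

Using pₖ = aₖpₖ₋₁ + pₖ₋₂, qₖ = aₖqₖ₋₁ + qₖ₋₂ (with p₋₁=1, p₋₂=0, q₋₁=0, q₋₂=1):
  k=0: a=22, p=22, q=1
  k=1: a=10, p=221, q=10
  k=2: a=1, p=243, q=11
  k=3: a=1, p=464, q=21
  k=4: a=16, p=7667, q=347
  k=5: a=3, p=23465, q=1062

23465/1062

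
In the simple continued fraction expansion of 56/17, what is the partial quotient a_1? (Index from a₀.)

3

56 = 3·17 + 5   →  a_0 = 3
17 = 3·5 + 2   →  a_1 = 3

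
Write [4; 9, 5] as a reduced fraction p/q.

189/46

Using pₖ = aₖpₖ₋₁ + pₖ₋₂ and qₖ = aₖqₖ₋₁ + qₖ₋₂:
  k=0: a=4, p=4, q=1
  k=1: a=9, p=37, q=9
  k=2: a=5, p=189, q=46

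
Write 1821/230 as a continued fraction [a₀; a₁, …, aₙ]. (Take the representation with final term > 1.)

[7; 1, 11, 9, 2]

1821 = 7×230 + 211
230 = 1×211 + 19
211 = 11×19 + 2
19 = 9×2 + 1
2 = 2×1 + 0  (stop)
So 1821/230 = [7; 1, 11, 9, 2].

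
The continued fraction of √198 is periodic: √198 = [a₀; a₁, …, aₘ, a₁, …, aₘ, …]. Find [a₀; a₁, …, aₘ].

[14; 14, 28]

a₀ = ⌊√198⌋ = 14.
With m₀=0, d₀=1 and mₖ₊₁ = dₖaₖ − mₖ, dₖ₊₁ = (n − mₖ₊₁²)/dₖ, aₖ₊₁ = ⌊(a₀+mₖ₊₁)/dₖ₊₁⌋:
  k=1: m=14, d=2, a=14
  k=2: m=14, d=1, a=28
d=1 and a=2a₀=28 at k=2, so the next step gives (m, d) = (14, 2) again — its k=1 value — and the period has length 2.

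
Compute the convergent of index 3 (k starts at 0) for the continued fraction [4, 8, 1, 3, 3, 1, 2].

Using pₖ = aₖpₖ₋₁ + pₖ₋₂, qₖ = aₖqₖ₋₁ + qₖ₋₂ (with p₋₁=1, p₋₂=0, q₋₁=0, q₋₂=1):
  k=0: a=4, p=4, q=1
  k=1: a=8, p=33, q=8
  k=2: a=1, p=37, q=9
  k=3: a=3, p=144, q=35

144/35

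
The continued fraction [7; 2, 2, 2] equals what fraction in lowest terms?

89/12

Fold from the inside: start with 2/1.
  2 + 1/2 = 5/2
  2 + 2/5 = 12/5
  7 + 5/12 = 89/12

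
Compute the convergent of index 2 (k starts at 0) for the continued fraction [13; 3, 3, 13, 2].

Using pₖ = aₖpₖ₋₁ + pₖ₋₂, qₖ = aₖqₖ₋₁ + qₖ₋₂ (with p₋₁=1, p₋₂=0, q₋₁=0, q₋₂=1):
  k=0: a=13, p=13, q=1
  k=1: a=3, p=40, q=3
  k=2: a=3, p=133, q=10

133/10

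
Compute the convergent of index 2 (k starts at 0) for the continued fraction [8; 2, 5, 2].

Using pₖ = aₖpₖ₋₁ + pₖ₋₂, qₖ = aₖqₖ₋₁ + qₖ₋₂ (with p₋₁=1, p₋₂=0, q₋₁=0, q₋₂=1):
  k=0: a=8, p=8, q=1
  k=1: a=2, p=17, q=2
  k=2: a=5, p=93, q=11

93/11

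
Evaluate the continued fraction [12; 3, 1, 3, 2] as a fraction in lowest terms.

417/34

Using pₖ = aₖpₖ₋₁ + pₖ₋₂ and qₖ = aₖqₖ₋₁ + qₖ₋₂:
  k=0: a=12, p=12, q=1
  k=1: a=3, p=37, q=3
  k=2: a=1, p=49, q=4
  k=3: a=3, p=184, q=15
  k=4: a=2, p=417, q=34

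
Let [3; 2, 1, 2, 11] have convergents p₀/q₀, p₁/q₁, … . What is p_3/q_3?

27/8

Using pₖ = aₖpₖ₋₁ + pₖ₋₂, qₖ = aₖqₖ₋₁ + qₖ₋₂ (with p₋₁=1, p₋₂=0, q₋₁=0, q₋₂=1):
  k=0: a=3, p=3, q=1
  k=1: a=2, p=7, q=2
  k=2: a=1, p=10, q=3
  k=3: a=2, p=27, q=8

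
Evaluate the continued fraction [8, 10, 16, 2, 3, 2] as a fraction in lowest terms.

21431/2646

Fold from the inside: start with 2/1.
  3 + 1/2 = 7/2
  2 + 2/7 = 16/7
  16 + 7/16 = 263/16
  10 + 16/263 = 2646/263
  8 + 263/2646 = 21431/2646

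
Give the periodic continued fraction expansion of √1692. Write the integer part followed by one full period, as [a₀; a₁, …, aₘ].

a₀ = ⌊√1692⌋ = 41.
With m₀=0, d₀=1 and mₖ₊₁ = dₖaₖ − mₖ, dₖ₊₁ = (n − mₖ₊₁²)/dₖ, aₖ₊₁ = ⌊(a₀+mₖ₊₁)/dₖ₊₁⌋:
  k=1: m=41, d=11, a=7
  k=2: m=36, d=36, a=2
  k=3: m=36, d=11, a=7
  k=4: m=41, d=1, a=82
d=1 and a=2a₀=82 at k=4, so the next step gives (m, d) = (41, 11) again — its k=1 value — and the period has length 4.

[41; 7, 2, 7, 82]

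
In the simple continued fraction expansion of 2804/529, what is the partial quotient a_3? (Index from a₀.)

17

2804 = 5·529 + 159   →  a_0 = 5
529 = 3·159 + 52   →  a_1 = 3
159 = 3·52 + 3   →  a_2 = 3
52 = 17·3 + 1   →  a_3 = 17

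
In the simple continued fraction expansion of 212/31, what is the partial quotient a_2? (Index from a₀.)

212 = 6·31 + 26   →  a_0 = 6
31 = 1·26 + 5   →  a_1 = 1
26 = 5·5 + 1   →  a_2 = 5

5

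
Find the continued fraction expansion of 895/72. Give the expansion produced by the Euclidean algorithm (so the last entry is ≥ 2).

895 = 12*72 + 31
72 = 2*31 + 10
31 = 3*10 + 1
10 = 10*1 + 0  (stop)
So 895/72 = [12; 2, 3, 10].

[12; 2, 3, 10]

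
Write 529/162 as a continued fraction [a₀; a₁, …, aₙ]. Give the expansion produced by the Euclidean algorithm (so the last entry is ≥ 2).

[3; 3, 1, 3, 3, 3]

529 = 3*162 + 43
162 = 3*43 + 33
43 = 1*33 + 10
33 = 3*10 + 3
10 = 3*3 + 1
3 = 3*1 + 0  (stop)
So 529/162 = [3; 3, 1, 3, 3, 3].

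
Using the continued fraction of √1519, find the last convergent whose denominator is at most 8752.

118521/3041

√1519 = [38; 1, 37, 1, 76, …] (period length 4).
Convergents:
  p_0/q_0 = 38/1
  p_1/q_1 = 39/1
  p_2/q_2 = 1481/38
  p_3/q_3 = 1520/39
  p_4/q_4 = 117001/3002
  p_5/q_5 = 118521/3041
  p_6/q_6 = 4502278/115519
q_5 = 3041 ≤ 8752 < 115519 = q_6, so the answer is 118521/3041.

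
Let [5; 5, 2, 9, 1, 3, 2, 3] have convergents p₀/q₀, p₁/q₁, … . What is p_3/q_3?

Using pₖ = aₖpₖ₋₁ + pₖ₋₂, qₖ = aₖqₖ₋₁ + qₖ₋₂ (with p₋₁=1, p₋₂=0, q₋₁=0, q₋₂=1):
  k=0: a=5, p=5, q=1
  k=1: a=5, p=26, q=5
  k=2: a=2, p=57, q=11
  k=3: a=9, p=539, q=104

539/104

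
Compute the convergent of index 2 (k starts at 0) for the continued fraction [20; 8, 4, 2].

Using pₖ = aₖpₖ₋₁ + pₖ₋₂, qₖ = aₖqₖ₋₁ + qₖ₋₂ (with p₋₁=1, p₋₂=0, q₋₁=0, q₋₂=1):
  k=0: a=20, p=20, q=1
  k=1: a=8, p=161, q=8
  k=2: a=4, p=664, q=33

664/33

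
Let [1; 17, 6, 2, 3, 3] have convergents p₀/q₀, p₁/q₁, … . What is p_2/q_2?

109/103

Using pₖ = aₖpₖ₋₁ + pₖ₋₂, qₖ = aₖqₖ₋₁ + qₖ₋₂ (with p₋₁=1, p₋₂=0, q₋₁=0, q₋₂=1):
  k=0: a=1, p=1, q=1
  k=1: a=17, p=18, q=17
  k=2: a=6, p=109, q=103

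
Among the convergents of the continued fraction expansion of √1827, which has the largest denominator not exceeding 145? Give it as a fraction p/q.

4830/113

√1827 = [42; 1, 2, 1, 8, 1, 2, 1, 84, …] (period length 8).
Convergents:
  p_0/q_0 = 42/1
  p_1/q_1 = 43/1
  p_2/q_2 = 128/3
  p_3/q_3 = 171/4
  p_4/q_4 = 1496/35
  p_5/q_5 = 1667/39
  p_6/q_6 = 4830/113
  p_7/q_7 = 6497/152
q_6 = 113 ≤ 145 < 152 = q_7, so the answer is 4830/113.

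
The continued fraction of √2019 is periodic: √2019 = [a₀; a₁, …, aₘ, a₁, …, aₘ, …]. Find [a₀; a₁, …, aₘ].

[44; 1, 13, 1, 88]

a₀ = ⌊√2019⌋ = 44.
With m₀=0, d₀=1 and mₖ₊₁ = dₖaₖ − mₖ, dₖ₊₁ = (n − mₖ₊₁²)/dₖ, aₖ₊₁ = ⌊(a₀+mₖ₊₁)/dₖ₊₁⌋:
  k=1: m=44, d=83, a=1
  k=2: m=39, d=6, a=13
  k=3: m=39, d=83, a=1
  k=4: m=44, d=1, a=88
d=1 and a=2a₀=88 at k=4, so the next step gives (m, d) = (44, 83) again — its k=1 value — and the period has length 4.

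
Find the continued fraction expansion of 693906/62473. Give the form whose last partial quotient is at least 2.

[11; 9, 3, 8, 10, 5, 5]

693906 = 11×62473 + 6703
62473 = 9×6703 + 2146
6703 = 3×2146 + 265
2146 = 8×265 + 26
265 = 10×26 + 5
26 = 5×5 + 1
5 = 5×1 + 0  (stop)
So 693906/62473 = [11; 9, 3, 8, 10, 5, 5].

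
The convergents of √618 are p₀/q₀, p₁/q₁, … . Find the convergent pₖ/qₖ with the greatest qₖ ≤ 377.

8676/349

√618 = [24; 1, 6, 8, 6, 1, 48, …] (period length 6).
Convergents:
  p_0/q_0 = 24/1
  p_1/q_1 = 25/1
  p_2/q_2 = 174/7
  p_3/q_3 = 1417/57
  p_4/q_4 = 8676/349
  p_5/q_5 = 10093/406
q_4 = 349 ≤ 377 < 406 = q_5, so the answer is 8676/349.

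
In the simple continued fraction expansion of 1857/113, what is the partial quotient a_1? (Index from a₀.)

1857 = 16·113 + 49   →  a_0 = 16
113 = 2·49 + 15   →  a_1 = 2

2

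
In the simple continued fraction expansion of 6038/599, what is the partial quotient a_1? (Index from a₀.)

12

6038 = 10·599 + 48   →  a_0 = 10
599 = 12·48 + 23   →  a_1 = 12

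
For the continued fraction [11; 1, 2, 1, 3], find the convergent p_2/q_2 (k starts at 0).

35/3

Using pₖ = aₖpₖ₋₁ + pₖ₋₂, qₖ = aₖqₖ₋₁ + qₖ₋₂ (with p₋₁=1, p₋₂=0, q₋₁=0, q₋₂=1):
  k=0: a=11, p=11, q=1
  k=1: a=1, p=12, q=1
  k=2: a=2, p=35, q=3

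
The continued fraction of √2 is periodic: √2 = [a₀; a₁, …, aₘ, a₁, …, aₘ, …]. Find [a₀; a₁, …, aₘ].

a₀ = ⌊√2⌋ = 1.
With m₀=0, d₀=1 and mₖ₊₁ = dₖaₖ − mₖ, dₖ₊₁ = (n − mₖ₊₁²)/dₖ, aₖ₊₁ = ⌊(a₀+mₖ₊₁)/dₖ₊₁⌋:
  k=1: m=1, d=1, a=2
d=1 and a=2a₀=2 at k=1, so the next step gives (m, d) = (1, 1) again — its k=1 value — and the period has length 1.

[1; 2]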